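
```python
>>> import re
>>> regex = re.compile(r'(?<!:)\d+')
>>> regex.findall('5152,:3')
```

['5152']

`(?!…)`/`(?<!…)` only lets a position through if the neighbouring text does NOT match; no characters are consumed.
Walking the string: at [0:4] → '5152'.
No capturing groups, so `findall` returns the 1 full match string.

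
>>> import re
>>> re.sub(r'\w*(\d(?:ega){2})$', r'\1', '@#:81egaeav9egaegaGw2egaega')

'@#:2egaega'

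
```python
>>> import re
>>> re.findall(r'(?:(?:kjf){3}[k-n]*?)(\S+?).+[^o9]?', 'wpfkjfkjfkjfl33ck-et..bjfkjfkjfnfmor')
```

A `+?`/`*?`/`{m,n}?` starts at its minimum and grows only as far as needed for what follows to match.
With a single group, `findall` returns only what that group captured — 1 item.

['l']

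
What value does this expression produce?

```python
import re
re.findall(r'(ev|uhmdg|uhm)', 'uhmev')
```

['uhm', 'ev']

Scanning left to right: at [0:3] match 'uhm', group 1 = 'uhm'; at [3:5] match 'ev', group 1 = 'ev'.
One capturing group, so `findall` returns just the captured substring from each match — 2 in all.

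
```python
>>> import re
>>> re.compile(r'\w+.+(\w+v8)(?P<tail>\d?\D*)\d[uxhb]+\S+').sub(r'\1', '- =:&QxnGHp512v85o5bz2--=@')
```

This matches one or more of a word character, then one or more of any character; then one or more of a word character, then the literal 'v8' (captured); then optionally a digit, then zero or more of a non-digit (captured as 'tail'); then a digit, then one or more of one of [uxhb], then one or more of a non-whitespace character.
Matches: at [5:26] → 'QxnGHp512v85o5bz2--=@'.
`\1` in the replacement pulls in group 1's text for each match.

'- =:&2v8'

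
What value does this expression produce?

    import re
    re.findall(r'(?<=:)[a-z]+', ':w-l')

Because the assertion is zero-width, the text it checks is not consumed and won't appear in the result.
Scanning left to right: at [1:2] → 'w'.
No capturing groups, so `findall` returns the 1 full match string.

['w']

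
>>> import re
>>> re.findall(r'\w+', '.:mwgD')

['mwgD']

The pattern matches one or more of a word character.
Walking the string: at [2:6] → 'mwgD'.
`findall` yields the raw match text (1 of them) because the pattern has no groups.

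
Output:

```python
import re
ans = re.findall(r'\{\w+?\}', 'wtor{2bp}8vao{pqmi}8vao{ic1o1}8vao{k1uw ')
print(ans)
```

['{2bp}', '{pqmi}', '{ic1o1}']

With no groups in the pattern, `findall` gives back each whole match — 3 here.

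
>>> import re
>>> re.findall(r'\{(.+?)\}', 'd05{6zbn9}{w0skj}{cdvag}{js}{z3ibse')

The `?` after the quantifier makes it lazy — it takes as little as possible before letting the rest of the pattern try.
Matches: at [3:10] match '{6zbn9}', group 1 = '6zbn9'; at [10:17] match '{w0skj}', group 1 = 'w0skj'; at [17:24] match '{cdvag}', group 1 = 'cdvag'; at [24:28] match '{js}', group 1 = 'js'.
One capturing group, so `findall` returns just the captured substring from each match — 4 in all.

['6zbn9', 'w0skj', 'cdvag', 'js']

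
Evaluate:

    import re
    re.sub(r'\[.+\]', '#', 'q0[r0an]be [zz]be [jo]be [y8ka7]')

'q0#'

Matches: at [2:32] → '[r0an]be [zz]be [jo]be [y8ka7]'.
Every occurrence is swapped for '#'.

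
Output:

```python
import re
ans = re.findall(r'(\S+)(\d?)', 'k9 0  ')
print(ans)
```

The pattern matches one or more of a non-whitespace character (captured); then optionally a digit (captured).
Walking the string: at [0:2] match 'k9', groups = ('k9', ''); at [3:4] match '0', groups = ('0', '').
2 groups means each result is a tuple of 2 captured strings — 2 here.

[('k9', ''), ('0', '')]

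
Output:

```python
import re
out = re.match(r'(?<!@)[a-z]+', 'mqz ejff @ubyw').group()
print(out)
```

mqz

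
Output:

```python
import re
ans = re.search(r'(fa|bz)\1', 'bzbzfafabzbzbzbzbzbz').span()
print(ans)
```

(0, 4)

After group 1 captures some text, `\1` only succeeds where that same text appears again.
The match spans [0:4] → 'bzbz'.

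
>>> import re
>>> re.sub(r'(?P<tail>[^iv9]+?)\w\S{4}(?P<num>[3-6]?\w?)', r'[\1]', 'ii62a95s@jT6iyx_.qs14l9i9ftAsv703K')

This matches one or more of any character except [iv9] (lazy) (captured as 'tail'); then a word character, then exactly 4 of a non-whitespace character; then optionally a character in [3-6], then optionally a word character (captured as 'num').
Matches: at [2:8] → '62a95s'; at [8:15] → '@jT6iyx'; at [15:23] → '_.qs14l9'; at [25:32] → 'ftAsv70'.
The replacement refers to a captured group, so each match is rewritten using its own captured text.

'ii[6][@][_.]i9[f]3K'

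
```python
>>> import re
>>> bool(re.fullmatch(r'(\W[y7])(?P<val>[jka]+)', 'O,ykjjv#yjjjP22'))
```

This matches a non-word character, then one of [y7] (captured); then one or more of one of [jka] (captured as 'val').
`re.fullmatch` is like wrapping the pattern in `^…$` (in single-line mode).
Here the pattern can't cover the whole string, so the call returns None, and `bool(None)` is False.

False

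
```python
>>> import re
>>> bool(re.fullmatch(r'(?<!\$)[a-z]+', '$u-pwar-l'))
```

False

`(?!…)`/`(?<!…)` only lets a position through if the neighbouring text does NOT match; no characters are consumed.
For `fullmatch`, every character of the input must be accounted for by the pattern.
Here there's no way to consume every character, so the call returns None, and `bool(None)` is False.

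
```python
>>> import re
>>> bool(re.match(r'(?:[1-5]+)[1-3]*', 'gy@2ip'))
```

False

`match` is anchored at position 0; if the pattern doesn't fit there, it returns None.
Here the pattern fails at index 0, so the call returns None, and `bool(None)` is False.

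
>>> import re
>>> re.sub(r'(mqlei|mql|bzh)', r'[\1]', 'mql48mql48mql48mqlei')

Alternation isn't longest-match — the leftmost alternative that fits at this position is chosen.
Matches: at [0:3] → 'mql'; at [5:8] → 'mql'; at [10:13] → 'mql'; at [15:20] → 'mqlei'.
Each match is replaced using the text its own group 1 captured.

'[mql]48[mql]48[mql]48[mqlei]'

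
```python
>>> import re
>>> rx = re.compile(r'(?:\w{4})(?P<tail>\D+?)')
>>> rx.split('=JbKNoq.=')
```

A non-greedy quantifier consumes as few characters as it can — just enough that the remainder of the pattern still matches from where it stops; whatever follows it matches normally.
`re.split` interleaves the captured-group text with the surrounding fragments.

['=', 'o', 'q.=']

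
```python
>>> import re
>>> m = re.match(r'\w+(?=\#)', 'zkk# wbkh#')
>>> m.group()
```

The lookaround is zero-width — it requires the adjacent text to match without consuming it, so the asserted text isn't part of the match.
`re.match` won't scan ahead — the pattern has to work from the very first character.
The match spans [0:3] → 'zkk'.

'zkk'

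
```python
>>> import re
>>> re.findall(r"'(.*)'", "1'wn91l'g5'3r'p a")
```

["wn91l'g5'3r"]

Scanning left to right: at [1:14] match "'wn91l'g5'3r'", group 1 = "wn91l'g5'3r".
Because there's exactly one group, `findall` drops the full match and keeps group 1 from the one hit.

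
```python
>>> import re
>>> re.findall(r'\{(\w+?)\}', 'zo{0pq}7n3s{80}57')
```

Matches: at [2:7] match '{0pq}', group 1 = '0pq'; at [11:15] match '{80}', group 1 = '80'.
`findall` collects group 1 from each match (2 total).

['0pq', '80']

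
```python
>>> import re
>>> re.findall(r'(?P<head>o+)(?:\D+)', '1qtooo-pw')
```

This matches one or more of a literal 'o' (captured as 'head'); then one or more of a non-digit (non-capturing group).
Matches: at [3:9] match 'ooo-pw', group 1 = 'ooo'.
One capturing group, so `findall` returns just the captured substring from the one match — 1 in all.

['ooo']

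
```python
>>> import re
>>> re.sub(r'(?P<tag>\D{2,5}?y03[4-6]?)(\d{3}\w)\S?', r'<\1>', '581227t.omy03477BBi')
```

The pattern matches 2 to 5 of a non-digit (lazy), then the literal 'y03', then optionally a character in [4-6] (captured as 'tag'); then exactly 3 of a digit, then a word character (captured); then optionally a non-whitespace character.
Matches: at [6:18] → 't.omy03477BB'.
`\1` in the replacement pulls in group 1's text for each match.

'581227<t.omy03>i'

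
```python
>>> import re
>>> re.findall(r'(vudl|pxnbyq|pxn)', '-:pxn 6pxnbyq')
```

['pxn', 'pxnbyq']

The regex engine tests alternatives in the order written; an earlier branch that matches wins even if a later one would match more.
Walking the string: at [2:5] match 'pxn', group 1 = 'pxn'; at [7:13] match 'pxnbyq', group 1 = 'pxnbyq'.
One capturing group, so `findall` returns just the captured substring from each match — 2 in all.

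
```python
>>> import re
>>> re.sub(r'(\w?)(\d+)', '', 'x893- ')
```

The pattern matches optionally a word character (captured); then one or more of a digit (captured).
Matches: at [0:4] → 'x893'.
Every occurrence is swapped for ''.

'- '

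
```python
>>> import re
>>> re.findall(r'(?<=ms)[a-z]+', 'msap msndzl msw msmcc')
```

['ap', 'ndzl', 'w', 'mcc']

The lookaround is zero-width — it requires the adjacent text to match without consuming it, so the asserted text isn't part of the match.
No capturing groups, so `findall` returns the 4 full match strings.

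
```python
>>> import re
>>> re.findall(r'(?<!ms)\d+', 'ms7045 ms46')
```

['045', '6']

`(?!…)`/`(?<!…)` only lets a position through if the neighbouring text does NOT match; no characters are consumed.
Walking the string: at [3:6] → '045'; at [10:11] → '6'.
With no groups in the pattern, `findall` gives back each whole match — 2 here.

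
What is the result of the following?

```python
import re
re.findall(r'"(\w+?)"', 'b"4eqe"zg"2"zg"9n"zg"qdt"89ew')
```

Matches: at [1:7] match '"4eqe"', group 1 = '4eqe'; at [9:12] match '"2"', group 1 = '2'; at [14:18] match '"9n"', group 1 = '9n'; at [20:25] match '"qdt"', group 1 = 'qdt'.
With a single group, `findall` returns only what that group captured — 4 items.

['4eqe', '2', '9n', 'qdt']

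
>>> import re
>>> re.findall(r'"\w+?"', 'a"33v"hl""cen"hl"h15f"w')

['"33v"', '"cen"', '"h15f"']

`findall` yields the raw match text (3 of them) because the pattern has no groups.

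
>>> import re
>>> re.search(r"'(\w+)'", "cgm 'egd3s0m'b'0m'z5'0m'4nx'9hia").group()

"'egd3s0m'"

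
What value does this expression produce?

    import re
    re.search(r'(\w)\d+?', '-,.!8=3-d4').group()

The match spans [8:10] → 'd4'.

'd4'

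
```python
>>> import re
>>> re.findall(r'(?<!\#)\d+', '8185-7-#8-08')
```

A negative assertion filters positions out without eating any characters.
With no groups in the pattern, `findall` gives back each whole match — 3 here.

['8185', '7', '08']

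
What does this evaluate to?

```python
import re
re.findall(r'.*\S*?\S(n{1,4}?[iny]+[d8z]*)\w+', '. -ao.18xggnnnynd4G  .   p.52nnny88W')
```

['ny88']

This matches zero or more of any character, then zero or more of a non-whitespace character (lazy), then a non-whitespace character; then 1 to 4 of the literal 'n' (lazy), then one or more of one of [iny], then zero or more of one of [d8z] (captured); then one or more of a word character.
Because there's exactly one group, `findall` drops the full match and keeps group 1 from the one hit.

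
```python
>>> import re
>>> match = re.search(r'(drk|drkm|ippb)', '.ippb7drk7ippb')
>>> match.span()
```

(1, 5)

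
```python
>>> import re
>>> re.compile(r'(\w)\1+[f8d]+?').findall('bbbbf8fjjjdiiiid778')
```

['b', 'j', 'i', '7']

A backreference is literal: `\1` must see the identical characters the first group matched.
Matches: at [0:5] match 'bbbbf', group 1 = 'b'; at [7:11] match 'jjjd', group 1 = 'j'; at [11:16] match 'iiiid', group 1 = 'i'; at [16:19] match '778', group 1 = '7'.
Because there's exactly one group, `findall` drops the full match and keeps group 1 from each hit.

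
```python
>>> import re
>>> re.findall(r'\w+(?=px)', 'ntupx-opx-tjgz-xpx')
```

['ntu', 'o', 'x']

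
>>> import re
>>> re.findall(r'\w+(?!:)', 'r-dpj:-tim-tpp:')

['r', 'dp', 'tim', 'tp']

Because the assertion is negative and zero-width, positions next to the forbidden text are skipped.
With no groups in the pattern, `findall` gives back each whole match — 4 here.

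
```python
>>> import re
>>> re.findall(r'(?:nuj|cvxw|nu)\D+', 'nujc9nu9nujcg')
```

['nujc', 'nujcg']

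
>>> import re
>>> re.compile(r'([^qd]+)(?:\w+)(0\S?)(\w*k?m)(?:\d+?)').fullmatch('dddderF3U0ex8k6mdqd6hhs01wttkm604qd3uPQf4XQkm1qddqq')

`re.fullmatch` requires the pattern to consume the entire string.
Here the pattern can't cover the whole string, so the call returns None.

None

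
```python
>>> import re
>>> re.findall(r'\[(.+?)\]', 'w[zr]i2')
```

['zr']

With a single group, `findall` returns only what that group captured — 1 item.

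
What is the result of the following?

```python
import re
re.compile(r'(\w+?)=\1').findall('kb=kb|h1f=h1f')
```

['kb', 'h1f']

A backreference is literal: `\1` must see the identical characters the first group matched.
Matches: at [0:5] match 'kb=kb', group 1 = 'kb'; at [6:13] match 'h1f=h1f', group 1 = 'h1f'.
With a single group, `findall` returns only what that group captured — 2 items.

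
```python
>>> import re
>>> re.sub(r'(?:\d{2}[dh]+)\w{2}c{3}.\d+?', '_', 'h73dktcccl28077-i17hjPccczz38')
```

'h_8077-i17hjPccczz38'

With the lazy modifier that quantifier settles for the fewest repetitions that let the rest of the pattern succeed (the atoms after it are unaffected and can still be greedy).
`sub` substitutes '_' at each match site.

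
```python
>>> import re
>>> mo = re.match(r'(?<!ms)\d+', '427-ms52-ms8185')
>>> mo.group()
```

`match` is anchored at position 0; if the pattern doesn't fit there, it returns None.
The match spans [0:3] → '427'.

'427'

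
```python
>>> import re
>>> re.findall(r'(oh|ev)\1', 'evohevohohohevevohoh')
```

['oh', 'ev', 'oh']

`\1` is not a pattern — it's the concrete string captured by group 1, re-applied verbatim.
Walking the string: at [6:10] match 'ohoh', group 1 = 'oh'; at [12:16] match 'evev', group 1 = 'ev'; at [16:20] match 'ohoh', group 1 = 'oh'.
Because there's exactly one group, `findall` drops the full match and keeps group 1 from each hit.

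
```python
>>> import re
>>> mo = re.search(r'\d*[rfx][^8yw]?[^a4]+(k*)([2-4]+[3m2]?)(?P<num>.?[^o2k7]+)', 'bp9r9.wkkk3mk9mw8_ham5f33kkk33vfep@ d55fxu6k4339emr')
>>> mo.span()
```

(2, 25)

The match spans [2:25] → '9r9.wkkk3mk9mw8_ham5f33'.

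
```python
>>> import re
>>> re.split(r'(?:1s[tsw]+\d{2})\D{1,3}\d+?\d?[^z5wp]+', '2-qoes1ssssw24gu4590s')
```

['2-qoes', '']

This matches the literal '1s', then one or more of one of [tsw], then exactly 2 of a digit (non-capturing group); then 1 to 3 of a non-digit, then one or more of a digit (lazy), then optionally a digit; then one or more of any character except [z5wp].
Matches to split on: at [6:21] → '1ssssw24gu4590s'.
`split` removes every match and returns the 2 fragments in between.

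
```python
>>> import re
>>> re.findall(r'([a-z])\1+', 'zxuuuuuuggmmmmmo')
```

A backreference is literal: `\1` must see the identical characters the first group matched.
Scanning left to right: at [2:8] match 'uuuuuu', group 1 = 'u'; at [8:10] match 'gg', group 1 = 'g'; at [10:15] match 'mmmmm', group 1 = 'm'.
`findall` collects group 1 from each match (3 total).

['u', 'g', 'm']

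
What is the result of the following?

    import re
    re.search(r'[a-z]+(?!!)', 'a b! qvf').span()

The negative lookaround is zero-width — it rules out positions where the adjacent text would match, without consuming anything.
Unlike `match`, `search` isn't anchored — it looks for the pattern anywhere in the string.
The match spans [0:1] → 'a'.

(0, 1)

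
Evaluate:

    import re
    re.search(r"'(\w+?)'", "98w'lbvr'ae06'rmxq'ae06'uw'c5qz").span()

(3, 9)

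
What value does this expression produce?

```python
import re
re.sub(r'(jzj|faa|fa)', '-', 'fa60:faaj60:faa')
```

Alternation tries branches left to right and keeps the first one that lets the overall match succeed at that position.
Matches: at [0:2] → 'fa'; at [5:8] → 'faa'; at [12:15] → 'faa'.
Every occurrence is swapped for '-'.

'-60:-j60:-'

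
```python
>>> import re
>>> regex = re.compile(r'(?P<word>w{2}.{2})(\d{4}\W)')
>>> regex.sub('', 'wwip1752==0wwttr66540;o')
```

The pattern matches exactly 2 of a literal 'w', then exactly 2 of any character (captured as 'word'); then exactly 4 of a digit, then a non-word character (captured).
Matches: at [0:9] → 'wwip1752='.
Each match is replaced by ''.

'=0wwttr66540;o'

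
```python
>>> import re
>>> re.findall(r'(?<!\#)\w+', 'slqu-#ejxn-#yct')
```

Because the assertion is negative and zero-width, positions next to the forbidden text are skipped.
Matches: at [0:4] → 'slqu'; at [7:10] → 'jxn'; at [13:15] → 'ct'.
With no groups in the pattern, `findall` gives back each whole match — 3 here.

['slqu', 'jxn', 'ct']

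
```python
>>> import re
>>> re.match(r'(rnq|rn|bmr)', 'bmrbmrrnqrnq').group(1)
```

'bmr'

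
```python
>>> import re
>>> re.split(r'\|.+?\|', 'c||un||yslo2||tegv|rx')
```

['c', '', '', 'rx']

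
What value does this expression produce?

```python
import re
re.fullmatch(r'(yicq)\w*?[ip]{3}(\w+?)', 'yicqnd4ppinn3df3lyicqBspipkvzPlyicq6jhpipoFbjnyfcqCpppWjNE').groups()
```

('yicq', 'nn3df3lyicqBspipkvzPlyicq6jhpipoFbjnyfcqCpppWjNE')

This matches the literal 'yi', then the literal 'cq' (captured); then zero or more of a word character (lazy), then exactly 3 of one of [ip]; then one or more of a word character (lazy) (captured).
The `?` after the quantifier makes it lazy — it takes as little as possible before letting the rest of the pattern try.
`re.fullmatch` requires the pattern to consume the entire string.
The match spans [0:58] → 'yicqnd4ppinn3df3lyicqBspipkvzPlyicq6jhpipoFbjnyfcqCpppWjNE'.
Captured: group 1 = 'yicq', group 2 = 'nn3df3lyicqBspipkvzPlyicq6jhpipoFbjnyfcqCpppWjNE'.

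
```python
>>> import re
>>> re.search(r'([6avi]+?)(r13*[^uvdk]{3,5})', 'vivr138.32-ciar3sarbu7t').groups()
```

('viv', 'r138.32-')

Pattern: one or more of one of [6avi] (lazy) (captured); then the literal 'r1', then zero or more of a literal '3', then 3 to 5 of any character except [uvdk] (captured).
`re.search` tries every starting position until one works.
The match spans [0:11] → 'vivr138.32-'.
Captured: group 1 = 'viv', group 2 = 'r138.32-'.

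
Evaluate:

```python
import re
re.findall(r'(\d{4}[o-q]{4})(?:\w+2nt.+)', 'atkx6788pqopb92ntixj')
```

['6788pqop']

This matches exactly 4 of a digit, then exactly 4 of a character in [o-q] (captured); then one or more of a word character, then the literal '2nt', then one or more of any character (non-capturing group).
Scanning left to right: at [4:20] match '6788pqopb92ntixj', group 1 = '6788pqop'.
Because there's exactly one group, `findall` drops the full match and keeps group 1 from the one hit.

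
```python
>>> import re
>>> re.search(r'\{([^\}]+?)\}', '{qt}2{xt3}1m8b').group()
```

`search` walks the string left to right and returns the first match it finds.
The match spans [0:4] → '{qt}'.
Captured: group 1 = 'qt'.

'{qt}'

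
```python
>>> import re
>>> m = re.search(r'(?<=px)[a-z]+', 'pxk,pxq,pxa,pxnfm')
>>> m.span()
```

(2, 3)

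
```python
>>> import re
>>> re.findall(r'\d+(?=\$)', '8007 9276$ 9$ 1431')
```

['9276', '9']

Because the assertion is zero-width, the text it checks is not consumed and won't appear in the result.
With no groups in the pattern, `findall` gives back each whole match — 2 here.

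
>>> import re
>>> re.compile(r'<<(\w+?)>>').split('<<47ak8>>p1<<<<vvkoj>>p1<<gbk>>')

['', '47ak8', 'p1<<', 'vvkoj', 'p1', 'gbk', '']

Matches to split on: at [0:9] → '<<47ak8>>'; at [13:22] → '<<vvkoj>>'; at [24:31] → '<<gbk>>'.
The group in the pattern means `split` returns the separators' captures alongside the pieces.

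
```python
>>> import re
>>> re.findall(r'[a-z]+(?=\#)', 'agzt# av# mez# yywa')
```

['agzt', 'av', 'mez']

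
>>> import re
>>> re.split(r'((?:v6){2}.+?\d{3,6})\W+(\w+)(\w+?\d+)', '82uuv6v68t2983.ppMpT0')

This matches the literal 'v6' repeated 2 times, then one or more of any character (lazy), then 3 to 6 of a digit (captured); then one or more of a non-word character; then one or more of a word character (captured); then one or more of a word character (lazy), then one or more of a digit (captured).
Matches to split on: at [4:21] → 'v6v68t2983.ppMpT0'.
Because the pattern has a capturing group, `split` also inserts each captured text between the pieces.

['82uu', 'v6v68t2983', 'ppMp', 'T0', '']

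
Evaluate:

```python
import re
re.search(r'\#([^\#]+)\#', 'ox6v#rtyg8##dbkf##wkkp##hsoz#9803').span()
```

(4, 11)

Unlike `match`, `search` isn't anchored — it looks for the pattern anywhere in the string.
The match spans [4:11] → '#rtyg8#'.
Captured: group 1 = 'rtyg8'.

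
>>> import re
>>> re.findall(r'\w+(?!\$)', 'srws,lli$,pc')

['srws', 'll', 'pc']

Because the assertion is negative and zero-width, positions next to the forbidden text are skipped.
Scanning left to right: at [0:4] → 'srws'; at [5:7] → 'll'; at [10:12] → 'pc'.
Since nothing is captured, `findall` lists the 3 matched substrings directly.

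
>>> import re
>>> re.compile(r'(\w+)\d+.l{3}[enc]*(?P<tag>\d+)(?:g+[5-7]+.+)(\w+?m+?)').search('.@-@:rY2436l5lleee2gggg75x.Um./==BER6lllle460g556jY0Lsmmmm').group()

Pattern: one or more of a word character (captured); then one or more of a digit; then any character, then exactly 3 of the literal 'l', then zero or more of one of [enc]; then one or more of a digit (captured as 'tag'); then one or more of a literal 'g', then one or more of a character in [5-7], then one or more of any character (non-capturing group); then one or more of a word character (lazy), then one or more of the literal 'm' (lazy) (captured).
`search` walks the string left to right and returns the first match it finds.
The match spans [33:58] → 'BER6lllle460g556jY0Lsmmmm'.
Captured: group 1 = 'BER', group 2 = '460', group 3 = 'mm'.

'BER6lllle460g556jY0Lsmmmm'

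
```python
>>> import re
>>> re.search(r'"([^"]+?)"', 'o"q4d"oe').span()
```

`re.search` tries every starting position until one works.
The match spans [1:6] → '"q4d"'.
Captured: group 1 = 'q4d'.

(1, 6)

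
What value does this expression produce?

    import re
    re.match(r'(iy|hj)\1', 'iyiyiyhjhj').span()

(0, 4)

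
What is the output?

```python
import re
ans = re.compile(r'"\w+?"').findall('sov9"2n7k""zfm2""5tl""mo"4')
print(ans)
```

['"2n7k"', '"zfm2"', '"5tl"', '"mo"']

`findall` yields the raw match text (4 of them) because the pattern has no groups.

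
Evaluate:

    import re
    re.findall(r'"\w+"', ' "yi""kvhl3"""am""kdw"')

Scanning left to right: at [1:5] → '"yi"'; at [5:12] → '"kvhl3"'; at [13:17] → '"am"'; at [17:22] → '"kdw"'.
`findall` yields the raw match text (4 of them) because the pattern has no groups.

['"yi"', '"kvhl3"', '"am"', '"kdw"']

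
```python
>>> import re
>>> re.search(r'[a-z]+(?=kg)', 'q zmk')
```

The positive lookaround only admits positions where the adjacent text matches; those characters stay outside the span.
Here the pattern never matches, so the call returns None.

None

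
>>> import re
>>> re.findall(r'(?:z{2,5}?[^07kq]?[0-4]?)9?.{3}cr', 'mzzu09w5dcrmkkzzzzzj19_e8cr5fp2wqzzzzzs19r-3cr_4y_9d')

['zzu09w5dcr', 'zzzzzj19_e8cr', 'zzzzzs19r-3cr']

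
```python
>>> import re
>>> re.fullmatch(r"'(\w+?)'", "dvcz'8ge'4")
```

`re.fullmatch` requires the pattern to consume the entire string.
Here the string isn't matched end-to-end, so the call returns None.

None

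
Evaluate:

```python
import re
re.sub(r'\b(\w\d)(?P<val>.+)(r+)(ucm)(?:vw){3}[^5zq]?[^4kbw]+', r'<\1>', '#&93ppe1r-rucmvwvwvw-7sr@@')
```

'#&<93>'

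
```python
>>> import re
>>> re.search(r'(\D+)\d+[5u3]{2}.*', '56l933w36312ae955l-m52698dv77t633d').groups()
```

This matches one or more of a non-digit (captured); then one or more of a digit; then exactly 2 of one of [5u3], then zero or more of any character.
`re.search` scans for the first position where the pattern succeeds.
The match spans [2:34] → 'l933w36312ae955l-m52698dv77t633d'.
Captured: group 1 = 'l'.

('l',)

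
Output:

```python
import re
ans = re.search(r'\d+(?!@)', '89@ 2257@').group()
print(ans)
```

8

A negative assertion filters positions out without eating any characters.
The match spans [0:1] → '8'.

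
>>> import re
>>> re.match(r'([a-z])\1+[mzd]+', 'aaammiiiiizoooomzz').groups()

After group 1 captures some text, `\1` only succeeds where that same text appears again.
`match` is anchored at position 0; if the pattern doesn't fit there, it returns None.
The match spans [0:5] → 'aaamm'.
Captured: group 1 = 'a'.

('a',)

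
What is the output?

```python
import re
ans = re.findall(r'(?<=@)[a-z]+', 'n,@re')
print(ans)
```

['re']

The positive lookaround only admits positions where the adjacent text matches; those characters stay outside the span.
Since nothing is captured, `findall` lists the 1 matched substring directly.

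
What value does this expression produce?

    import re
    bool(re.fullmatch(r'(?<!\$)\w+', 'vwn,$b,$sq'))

The negative lookaround is zero-width — it rules out positions where the adjacent text would match, without consuming anything.
For `fullmatch`, every character of the input must be accounted for by the pattern.
Here the string isn't matched end-to-end, so the call returns None, and `bool(None)` is False.

False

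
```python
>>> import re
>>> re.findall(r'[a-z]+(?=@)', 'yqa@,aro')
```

The positive lookaround only admits positions where the adjacent text matches; those characters stay outside the span.
Scanning left to right: at [0:3] → 'yqa'.
No capturing groups, so `findall` returns the 1 full match string.

['yqa']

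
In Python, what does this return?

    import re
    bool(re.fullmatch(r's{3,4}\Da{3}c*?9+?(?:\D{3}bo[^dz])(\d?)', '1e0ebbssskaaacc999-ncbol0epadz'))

Pattern: 3 to 4 of a literal 's', then a non-digit, then exactly 3 of a literal 'a'; then zero or more of a literal 'c' (lazy), then one or more of a literal '9' (lazy); then exactly 3 of a non-digit, then the literal 'bo', then any character except [dz] (non-capturing group); then optionally a digit (captured).
`fullmatch` succeeds only if the pattern covers the string from start to end.
Here the pattern can't cover the whole string, so the call returns None, and `bool(None)` is False.

False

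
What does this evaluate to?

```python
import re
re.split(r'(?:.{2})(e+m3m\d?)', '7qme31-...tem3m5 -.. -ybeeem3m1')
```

The pattern matches exactly 2 of any character (non-capturing group); then one or more of a literal 'e', then the literal 'm3m', then optionally a digit (captured).
Matches to split on: at [9:16] → '.tem3m5'; at [22:31] → 'ybeeem3m1'.
Because the pattern has a capturing group, `split` also inserts each captured text between the pieces.

['7qme31-..', 'em3m5', ' -.. -', 'eeem3m1', '']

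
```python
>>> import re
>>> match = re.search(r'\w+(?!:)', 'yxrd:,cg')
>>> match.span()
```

The negative lookahead/lookbehind blocks any match where the forbidden context is present.
Unlike `match`, `search` isn't anchored — it looks for the pattern anywhere in the string.
The match spans [0:3] → 'yxr'.

(0, 3)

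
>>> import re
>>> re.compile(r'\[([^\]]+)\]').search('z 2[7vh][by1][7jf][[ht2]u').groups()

The match spans [3:8] → '[7vh]'.
Captured: group 1 = '7vh'.

('7vh',)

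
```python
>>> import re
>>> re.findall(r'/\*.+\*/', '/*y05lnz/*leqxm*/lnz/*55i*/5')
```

['/*y05lnz/*leqxm*/lnz/*55i*/']

With no groups in the pattern, `findall` gives back each whole match — 1 here.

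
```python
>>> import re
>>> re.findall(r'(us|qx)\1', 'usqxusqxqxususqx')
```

After group 1 captures some text, `\1` only succeeds where that same text appears again.
Matches: at [6:10] match 'qxqx', group 1 = 'qx'; at [10:14] match 'usus', group 1 = 'us'.
Because there's exactly one group, `findall` drops the full match and keeps group 1 from each hit.

['qx', 'us']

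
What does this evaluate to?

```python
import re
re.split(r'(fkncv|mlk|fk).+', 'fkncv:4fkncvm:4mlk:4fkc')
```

['', 'fkncv', '']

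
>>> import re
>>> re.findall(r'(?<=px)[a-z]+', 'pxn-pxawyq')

['n', 'awyq']

The `(?=…)`/`(?<=…)` assertion just peeks at neighbouring text; it doesn't advance the match position.
Since nothing is captured, `findall` lists the 2 matched substrings directly.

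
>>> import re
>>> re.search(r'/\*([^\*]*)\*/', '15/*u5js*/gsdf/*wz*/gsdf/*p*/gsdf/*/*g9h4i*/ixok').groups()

('u5js',)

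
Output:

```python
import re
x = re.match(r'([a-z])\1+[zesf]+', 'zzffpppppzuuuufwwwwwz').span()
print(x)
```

(0, 4)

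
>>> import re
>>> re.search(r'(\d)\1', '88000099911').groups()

A backreference is literal: `\1` must see the identical characters the first group matched.
Unlike `match`, `search` isn't anchored — it looks for the pattern anywhere in the string.
The match spans [0:2] → '88'.
Captured: group 1 = '8'.

('8',)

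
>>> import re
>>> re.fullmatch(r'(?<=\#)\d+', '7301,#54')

`re.fullmatch` requires the pattern to consume the entire string.
Here the pattern can't cover the whole string, so the call returns None.

None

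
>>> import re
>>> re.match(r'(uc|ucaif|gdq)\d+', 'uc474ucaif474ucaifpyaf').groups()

('uc',)

The match spans [0:5] → 'uc474'.
Captured: group 1 = 'uc'.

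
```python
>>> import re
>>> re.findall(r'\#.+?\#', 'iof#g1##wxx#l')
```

['#g1#', '#wxx#']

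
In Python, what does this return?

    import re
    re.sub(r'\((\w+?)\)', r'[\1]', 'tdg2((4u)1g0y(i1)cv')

Matches: at [5:9] → '(4u)'; at [13:17] → '(i1)'.
The replacement refers to a captured group, so each match is rewritten using its own captured text.

'tdg2([4u]1g0y[i1]cv'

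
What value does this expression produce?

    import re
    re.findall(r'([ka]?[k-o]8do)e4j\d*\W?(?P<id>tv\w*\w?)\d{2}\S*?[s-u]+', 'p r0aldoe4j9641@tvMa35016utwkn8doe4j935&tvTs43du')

[('kn8do', 'tvTs')]

The pattern matches optionally one of [ka], then a character in [k-o], then the literal '8do' (captured); then the literal 'e4j', then zero or more of a digit, then optionally a non-word character; then the literal 'tv', then zero or more of a word character, then optionally a word character (captured as 'id'); then exactly 2 of a digit, then zero or more of a non-whitespace character (lazy), then one or more of a character in [s-u].
Scanning left to right: at [28:48] match 'kn8doe4j935&tvTs43du', groups = ('kn8do', 'tvTs').
`findall` packs the 2 group values into a tuple for every match.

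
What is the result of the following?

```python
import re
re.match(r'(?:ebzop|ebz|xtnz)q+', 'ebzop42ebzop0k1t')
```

None

With `match`, the pattern is implicitly anchored at the beginning.
Here the pattern fails at index 0, so the call returns None.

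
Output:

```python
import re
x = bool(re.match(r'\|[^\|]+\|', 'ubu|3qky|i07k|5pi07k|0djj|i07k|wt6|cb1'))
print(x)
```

`re.match` only tries the pattern at the start of the string.
Here position 0 doesn't satisfy it, so the call returns None, and `bool(None)` is False.

False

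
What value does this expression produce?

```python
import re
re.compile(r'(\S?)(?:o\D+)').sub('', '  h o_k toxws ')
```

Each match is replaced by ''.

'  h '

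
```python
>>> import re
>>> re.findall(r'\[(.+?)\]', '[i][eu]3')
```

The `?` after the quantifier makes it lazy — it takes as little as possible before letting the rest of the pattern try.
One capturing group, so `findall` returns just the captured substring from each match — 2 in all.

['i', 'eu']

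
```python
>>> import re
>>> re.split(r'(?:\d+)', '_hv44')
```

Pattern: one or more of a digit (non-capturing group).
The string is cut at each match, leaving 2 pieces.

['_hv', '']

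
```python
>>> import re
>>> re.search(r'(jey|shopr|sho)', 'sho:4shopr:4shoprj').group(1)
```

The match spans [0:3] → 'sho'.
Captured: group 1 = 'sho'.

'sho'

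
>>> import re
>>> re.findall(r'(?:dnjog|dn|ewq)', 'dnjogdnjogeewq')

['dnjog', 'dnjog', 'ewq']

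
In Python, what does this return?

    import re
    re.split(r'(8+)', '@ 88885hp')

['@ ', '8888', '5hp']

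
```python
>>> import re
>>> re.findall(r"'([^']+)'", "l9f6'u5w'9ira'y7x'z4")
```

['u5w', 'y7x']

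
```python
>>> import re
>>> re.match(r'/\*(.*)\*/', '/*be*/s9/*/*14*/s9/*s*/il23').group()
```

`re.match` only tries the pattern at the start of the string.
The match spans [0:23] → '/*be*/s9/*/*14*/s9/*s*/'.
Captured: group 1 = 'be*/s9/*/*14*/s9/*s'.

'/*be*/s9/*/*14*/s9/*s*/'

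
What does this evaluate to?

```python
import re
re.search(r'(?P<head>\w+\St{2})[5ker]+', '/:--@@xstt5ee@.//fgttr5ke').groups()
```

This matches one or more of a word character, then a non-whitespace character, then exactly 2 of the literal 't' (captured as 'head'); then one or more of one of [5ker].
`re.search` tries every starting position until one works.
The match spans [6:13] → 'xstt5ee'.
Captured: group 1 = 'xstt'.

('xstt',)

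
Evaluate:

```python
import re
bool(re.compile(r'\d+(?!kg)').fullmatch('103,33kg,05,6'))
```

False

Because the assertion is negative and zero-width, positions next to the forbidden text are skipped.
`re.fullmatch` requires the pattern to consume the entire string.
Here there's no way to consume every character, so the call returns None, and `bool(None)` is False.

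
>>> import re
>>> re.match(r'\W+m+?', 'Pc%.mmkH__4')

The pattern matches one or more of a non-word character; then one or more of a literal 'm' (lazy).
`re.match` won't scan ahead — the pattern has to work from the very first character.
Here the pattern fails at index 0, so the call returns None.

None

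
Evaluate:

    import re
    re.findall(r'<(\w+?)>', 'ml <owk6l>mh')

['owk6l']

Matches: at [3:10] match '<owk6l>', group 1 = 'owk6l'.
One capturing group, so `findall` returns just the captured substring from the one match — 1 in all.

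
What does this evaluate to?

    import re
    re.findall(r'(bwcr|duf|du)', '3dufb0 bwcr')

['duf', 'bwcr']

`|` is ordered: at each position the engine commits to the first alternative that works.
Matches: at [1:4] match 'duf', group 1 = 'duf'; at [7:11] match 'bwcr', group 1 = 'bwcr'.
With a single group, `findall` returns only what that group captured — 2 items.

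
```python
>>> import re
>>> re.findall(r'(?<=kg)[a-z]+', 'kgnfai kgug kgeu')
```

Lookahead/lookbehind check context without consuming it, so the matched span excludes the asserted characters.
Scanning left to right: at [2:6] → 'nfai'; at [9:11] → 'ug'; at [14:16] → 'eu'.
Since nothing is captured, `findall` lists the 3 matched substrings directly.

['nfai', 'ug', 'eu']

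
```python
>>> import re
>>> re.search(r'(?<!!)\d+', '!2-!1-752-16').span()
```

(6, 9)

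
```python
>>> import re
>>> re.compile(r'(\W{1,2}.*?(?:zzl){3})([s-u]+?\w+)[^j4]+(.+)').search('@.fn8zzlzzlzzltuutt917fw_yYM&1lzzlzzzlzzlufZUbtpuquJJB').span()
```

(0, 54)

This matches 1 to 2 of a non-word character, then zero or more of any character (lazy), then the literal 'zzl' repeated 3 times (captured); then one or more of a character in [s-u] (lazy), then one or more of a word character (captured); then one or more of any character except [j4]; then one or more of any character (captured).
`search` walks the string left to right and returns the first match it finds.
The match spans [0:54] → '@.fn8zzlzzlzzltuutt917fw_yYM&1lzzlzzzlzzlufZUbtpuquJJB'.
Captured: group 1 = '@.fn8zzlzzlzzl', group 2 = 'tuutt917fw_yYM', group 3 = 'B'.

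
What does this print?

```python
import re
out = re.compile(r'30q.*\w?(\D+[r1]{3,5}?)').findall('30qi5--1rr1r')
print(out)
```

['rr1r']

`findall` collects group 1 from the one match (1 total).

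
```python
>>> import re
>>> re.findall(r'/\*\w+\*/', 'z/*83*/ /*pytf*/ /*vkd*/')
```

['/*83*/', '/*pytf*/', '/*vkd*/']

Scanning left to right: at [1:7] → '/*83*/'; at [8:16] → '/*pytf*/'; at [17:24] → '/*vkd*/'.
No capturing groups, so `findall` returns the 3 full match strings.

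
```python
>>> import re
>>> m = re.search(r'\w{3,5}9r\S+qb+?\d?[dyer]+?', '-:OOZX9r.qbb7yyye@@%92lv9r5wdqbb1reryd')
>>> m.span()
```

(2, 34)

Because the quantifier is non-greedy, it stops expanding at the earliest point where the rest of the pattern can succeed.
The match spans [2:34] → 'OOZX9r.qbb7yyye@@%92lv9r5wdqbb1r'.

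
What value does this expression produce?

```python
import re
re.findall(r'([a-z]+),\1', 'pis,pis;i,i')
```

`\1` is not a pattern — it's the concrete string captured by group 1, re-applied verbatim.
One capturing group, so `findall` returns just the captured substring from each match — 2 in all.

['pis', 'i']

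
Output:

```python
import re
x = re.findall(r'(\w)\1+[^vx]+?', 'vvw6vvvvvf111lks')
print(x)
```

A backreference is literal: `\1` must see the identical characters the first group matched.
Scanning left to right: at [0:3] match 'vvw', group 1 = 'v'; at [4:10] match 'vvvvvf', group 1 = 'v'; at [10:14] match '111l', group 1 = '1'.
With a single group, `findall` returns only what that group captured — 3 items.

['v', 'v', '1']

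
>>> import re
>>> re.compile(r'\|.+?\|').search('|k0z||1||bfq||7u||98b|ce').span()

(0, 5)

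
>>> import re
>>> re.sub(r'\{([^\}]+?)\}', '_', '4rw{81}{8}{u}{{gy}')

'4rw____'

Every occurrence is swapped for '_'.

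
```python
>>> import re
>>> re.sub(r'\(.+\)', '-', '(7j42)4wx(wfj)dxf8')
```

'-dxf8'

Matches: at [0:14] → '(7j42)4wx(wfj)'.
Every occurrence is swapped for '-'.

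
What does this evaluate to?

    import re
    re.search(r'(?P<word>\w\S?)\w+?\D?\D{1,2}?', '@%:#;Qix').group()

'Qix'

This matches a word character, then optionally a non-whitespace character (captured as 'word'); then one or more of a word character (lazy), then optionally a non-digit, then 1 to 2 of a non-digit (lazy).
The match spans [5:8] → 'Qix'.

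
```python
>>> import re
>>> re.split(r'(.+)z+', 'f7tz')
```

The pattern matches one or more of any character (captured); then one or more of a literal 'z'.
Matches to split on: at [0:4] → 'f7tz'.
The group in the pattern means `split` returns the separators' captures alongside the pieces.

['', 'f7t', '']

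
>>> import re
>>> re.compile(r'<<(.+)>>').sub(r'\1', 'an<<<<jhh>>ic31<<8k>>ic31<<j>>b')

Matches: at [2:30] → '<<<<jhh>>ic31<<8k>>ic31<<j>>'.
`\1` in the replacement pulls in group 1's text for each match.

'an<<jhh>>ic31<<8k>>ic31<<jb'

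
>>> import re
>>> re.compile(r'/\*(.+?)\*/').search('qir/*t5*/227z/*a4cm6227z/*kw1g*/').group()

The match spans [3:9] → '/*t5*/'.

'/*t5*/'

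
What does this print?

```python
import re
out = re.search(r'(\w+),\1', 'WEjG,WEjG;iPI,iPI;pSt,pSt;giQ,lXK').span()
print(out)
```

(0, 9)

`\1` is not a pattern — it's the concrete string captured by group 1, re-applied verbatim.
`re.search` scans for the first position where the pattern succeeds.
The match spans [0:9] → 'WEjG,WEjG'.
Captured: group 1 = 'WEjG'.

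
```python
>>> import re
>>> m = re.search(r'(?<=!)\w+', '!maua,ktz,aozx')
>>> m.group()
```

'maua'

Because the assertion is zero-width, the text it checks is not consumed and won't appear in the result.
`re.search` scans for the first position where the pattern succeeds.
The match spans [1:5] → 'maua'.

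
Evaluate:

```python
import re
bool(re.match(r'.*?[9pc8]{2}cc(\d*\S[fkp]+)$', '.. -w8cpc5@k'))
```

`re.match` won't scan ahead — the pattern has to work from the very first character.
Here the pattern fails at index 0, so the call returns None, and `bool(None)` is False.

False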